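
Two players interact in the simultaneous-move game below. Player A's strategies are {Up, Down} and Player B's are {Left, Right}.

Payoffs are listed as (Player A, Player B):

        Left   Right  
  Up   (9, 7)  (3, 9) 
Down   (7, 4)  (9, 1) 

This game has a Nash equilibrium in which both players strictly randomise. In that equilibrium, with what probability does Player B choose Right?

Let y be the probability that Player B plays Left. In a completely mixed equilibrium, Player A must be indifferent between Up and Down.
Player A's expected payoff from Up is 9y + 3(1−y); from Down it is 7y + 9(1−y).
Setting these equal: 6y + 3 = −2y + 9, so y = 3/4.
Therefore Player B plays Right with probability 1 − 3/4 = 1/4.

1/4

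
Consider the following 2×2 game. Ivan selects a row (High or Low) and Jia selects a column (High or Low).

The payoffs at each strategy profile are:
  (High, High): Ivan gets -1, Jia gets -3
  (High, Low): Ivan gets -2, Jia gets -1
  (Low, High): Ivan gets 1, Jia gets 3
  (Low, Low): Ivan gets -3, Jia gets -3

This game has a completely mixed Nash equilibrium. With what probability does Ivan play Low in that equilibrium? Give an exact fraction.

1/4

Let r be the probability that Ivan plays High. In a completely mixed equilibrium, Jia must be indifferent between High and Low.
Jia's expected payoff from High is −3r + 3(1−r); from Low it is −r − 3(1−r).
Setting these equal: −6r + 3 = 2r − 3, so r = 3/4.
Therefore Ivan plays Low with probability 1 − 3/4 = 1/4.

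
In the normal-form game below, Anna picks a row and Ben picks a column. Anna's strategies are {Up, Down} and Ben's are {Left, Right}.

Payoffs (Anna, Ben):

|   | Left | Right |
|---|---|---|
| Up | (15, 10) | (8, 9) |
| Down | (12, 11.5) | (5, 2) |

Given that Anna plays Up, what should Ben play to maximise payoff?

Against Up, Ben earns 10 from Left and 9 from Right.
So Left is the best response.

Left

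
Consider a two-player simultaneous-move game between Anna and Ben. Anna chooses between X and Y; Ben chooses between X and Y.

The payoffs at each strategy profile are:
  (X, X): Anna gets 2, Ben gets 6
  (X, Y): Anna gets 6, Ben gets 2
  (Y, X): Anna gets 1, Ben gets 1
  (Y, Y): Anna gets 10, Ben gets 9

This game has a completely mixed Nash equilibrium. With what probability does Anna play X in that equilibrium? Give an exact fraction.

Let p be the probability that Anna plays X. In a completely mixed equilibrium, Ben must be indifferent between X and Y.
Ben's expected payoff from X is 6p + (1−p); from Y it is 2p + 9(1−p).
Setting these equal: 5p + 1 = −7p + 9, so p = 2/3.

2/3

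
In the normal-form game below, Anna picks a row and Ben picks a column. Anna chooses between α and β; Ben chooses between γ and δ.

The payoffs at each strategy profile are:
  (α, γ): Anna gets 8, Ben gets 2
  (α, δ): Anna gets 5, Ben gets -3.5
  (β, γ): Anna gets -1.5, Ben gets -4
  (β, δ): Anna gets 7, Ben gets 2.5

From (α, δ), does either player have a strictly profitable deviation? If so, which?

Anna at (α, δ) earns 5; deviating to β yields 7 — a strict improvement.
Ben earns -3.5; deviating to γ yields 2 — a strict improvement.
Both Anna and Ben have strictly profitable deviations.

Both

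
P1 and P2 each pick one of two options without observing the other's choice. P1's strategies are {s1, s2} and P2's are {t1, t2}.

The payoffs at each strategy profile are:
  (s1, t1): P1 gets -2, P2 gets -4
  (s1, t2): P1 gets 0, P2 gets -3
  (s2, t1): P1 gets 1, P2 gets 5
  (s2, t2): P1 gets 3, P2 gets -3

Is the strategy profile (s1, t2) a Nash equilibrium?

No

At (s1, t2), P1 earns 0; switching to s2 would give 3, so P1 would deviate.
P2 earns -3; switching to t1 would give -4, so P2 has no profitable deviation.
Since at least one player can profitably deviate, this is not a Nash equilibrium.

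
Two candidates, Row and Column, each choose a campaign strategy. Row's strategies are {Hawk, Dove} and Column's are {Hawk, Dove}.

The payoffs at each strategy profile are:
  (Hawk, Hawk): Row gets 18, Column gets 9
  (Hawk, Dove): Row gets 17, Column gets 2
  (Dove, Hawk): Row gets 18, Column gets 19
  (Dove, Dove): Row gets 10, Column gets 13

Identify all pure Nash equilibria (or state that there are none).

(Hawk, Hawk): Row gets 18 ≥ 18 from Dove, and Column gets 9 ≥ 2 from Dove — Nash equilibrium.
(Hawk, Dove): Column prefers Hawk (9 > 2) — not an equilibrium.
(Dove, Hawk): Row gets 18 ≥ 18 from Hawk, and Column gets 19 ≥ 13 from Dove — Nash equilibrium.
(Dove, Dove): Row prefers Hawk (17 > 10); Column prefers Hawk (19 > 13) — not an equilibrium.

(Hawk, Hawk) and (Dove, Hawk)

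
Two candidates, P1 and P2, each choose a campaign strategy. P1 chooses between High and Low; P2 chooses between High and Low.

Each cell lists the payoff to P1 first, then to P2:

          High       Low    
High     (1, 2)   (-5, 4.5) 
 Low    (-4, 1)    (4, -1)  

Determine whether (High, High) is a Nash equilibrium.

At (High, High), P1 earns 1; switching to Low would give -4, so P1 has no profitable deviation.
P2 earns 2; switching to Low would give 4.5, so P2 would deviate.
Since at least one player can profitably deviate, this is not a Nash equilibrium.

No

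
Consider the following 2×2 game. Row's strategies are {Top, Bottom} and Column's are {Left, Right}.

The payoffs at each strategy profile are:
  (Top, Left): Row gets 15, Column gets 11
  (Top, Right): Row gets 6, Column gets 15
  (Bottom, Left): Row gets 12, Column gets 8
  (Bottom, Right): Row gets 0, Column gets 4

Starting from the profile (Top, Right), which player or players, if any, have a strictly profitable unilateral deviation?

Neither

Row at (Top, Right) earns 6; deviating to Bottom yields 0 — not better.
Column earns 15; deviating to Left yields 11 — not better.
Neither player can strictly improve; the profile is a Nash equilibrium.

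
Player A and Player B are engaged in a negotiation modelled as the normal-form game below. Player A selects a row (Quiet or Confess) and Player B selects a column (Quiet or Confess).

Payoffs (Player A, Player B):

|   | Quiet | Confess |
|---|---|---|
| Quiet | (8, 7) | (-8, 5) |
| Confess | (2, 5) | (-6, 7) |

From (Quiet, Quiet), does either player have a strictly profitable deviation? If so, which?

Neither

Player A at (Quiet, Quiet) earns 8; deviating to Confess yields 2 — not better.
Player B earns 7; deviating to Confess yields 5 — not better.
Neither player can strictly improve; the profile is a Nash equilibrium.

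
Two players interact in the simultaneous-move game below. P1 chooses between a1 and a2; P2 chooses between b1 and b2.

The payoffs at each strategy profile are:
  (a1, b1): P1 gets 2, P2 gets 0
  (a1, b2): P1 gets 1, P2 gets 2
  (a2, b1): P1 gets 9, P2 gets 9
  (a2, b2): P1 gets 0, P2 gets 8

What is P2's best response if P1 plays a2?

b1

Against a2, P2 earns 9 from b1 and 8 from b2.
So b1 is the best response.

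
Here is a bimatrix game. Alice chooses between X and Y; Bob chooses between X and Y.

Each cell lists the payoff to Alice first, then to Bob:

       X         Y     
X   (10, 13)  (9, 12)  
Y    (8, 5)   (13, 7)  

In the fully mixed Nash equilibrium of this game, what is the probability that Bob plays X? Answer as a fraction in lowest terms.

Let y be the probability that Bob plays X. In a completely mixed equilibrium, Alice must be indifferent between X and Y.
Alice's expected payoff from X is 10y + 9(1−y); from Y it is 8y + 13(1−y).
Setting these equal: y + 9 = −5y + 13, so y = 2/3.

2/3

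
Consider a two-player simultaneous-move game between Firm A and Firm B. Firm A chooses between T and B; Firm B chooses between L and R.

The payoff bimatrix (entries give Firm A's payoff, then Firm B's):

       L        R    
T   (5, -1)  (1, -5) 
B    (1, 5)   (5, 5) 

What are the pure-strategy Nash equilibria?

(T, L) and (B, R)

(T, L): Firm A gets 5 ≥ 1 from B, and Firm B gets -1 ≥ -5 from R — Nash equilibrium.
(T, R): Firm A prefers B (5 > 1); Firm B prefers L (-1 > -5) — not an equilibrium.
(B, L): Firm A prefers T (5 > 1) — not an equilibrium.
(B, R): Firm A gets 5 ≥ 1 from T, and Firm B gets 5 ≥ 5 from L — Nash equilibrium.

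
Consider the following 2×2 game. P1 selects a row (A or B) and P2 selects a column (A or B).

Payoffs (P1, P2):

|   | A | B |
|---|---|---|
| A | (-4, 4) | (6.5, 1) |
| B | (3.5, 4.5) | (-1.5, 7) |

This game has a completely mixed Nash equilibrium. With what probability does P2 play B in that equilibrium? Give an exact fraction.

15/31

Let c be the probability that P2 plays A. In a completely mixed equilibrium, P1 must be indifferent between A and B.
P1's expected payoff from A is −4c + 6.5(1−c); from B it is 3.5c − 1.5(1−c).
Setting these equal: −10.5c + 6.5 = 5c − 1.5, so c = 16/31.
Therefore P2 plays B with probability 1 − 16/31 = 15/31.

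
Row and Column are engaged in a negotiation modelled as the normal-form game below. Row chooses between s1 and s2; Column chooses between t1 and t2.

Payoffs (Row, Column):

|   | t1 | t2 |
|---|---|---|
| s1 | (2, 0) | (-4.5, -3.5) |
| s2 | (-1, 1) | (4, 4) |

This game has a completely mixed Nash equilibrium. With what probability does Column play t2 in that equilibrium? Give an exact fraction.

Let q be the probability that Column plays t1. In a completely mixed equilibrium, Row must be indifferent between s1 and s2.
Row's expected payoff from s1 is 2q − 4.5(1−q); from s2 it is −q + 4(1−q).
Setting these equal: 6.5q − 4.5 = −5q + 4, so q = 17/23.
Therefore Column plays t2 with probability 1 − 17/23 = 6/23.

6/23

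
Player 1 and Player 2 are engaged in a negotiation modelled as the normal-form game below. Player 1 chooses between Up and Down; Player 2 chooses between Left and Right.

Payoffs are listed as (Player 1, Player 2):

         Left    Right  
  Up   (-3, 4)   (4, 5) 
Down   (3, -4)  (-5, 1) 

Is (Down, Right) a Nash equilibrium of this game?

No

At (Down, Right), Player 1 earns -5; switching to Up would give 4, so Player 1 would deviate.
Player 2 earns 1; switching to Left would give -4, so Player 2 has no profitable deviation.
Since at least one player can profitably deviate, this is not a Nash equilibrium.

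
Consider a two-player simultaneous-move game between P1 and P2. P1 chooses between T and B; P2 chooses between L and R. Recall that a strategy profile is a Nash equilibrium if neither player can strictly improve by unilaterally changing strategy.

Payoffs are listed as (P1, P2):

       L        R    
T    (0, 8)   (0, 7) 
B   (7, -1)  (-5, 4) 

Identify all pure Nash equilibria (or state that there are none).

(T, L): P1 prefers B (7 > 0) — not an equilibrium.
(T, R): P2 prefers L (8 > 7) — not an equilibrium.
(B, L): P2 prefers R (4 > -1) — not an equilibrium.
(B, R): P1 prefers T (0 > -5) — not an equilibrium.

none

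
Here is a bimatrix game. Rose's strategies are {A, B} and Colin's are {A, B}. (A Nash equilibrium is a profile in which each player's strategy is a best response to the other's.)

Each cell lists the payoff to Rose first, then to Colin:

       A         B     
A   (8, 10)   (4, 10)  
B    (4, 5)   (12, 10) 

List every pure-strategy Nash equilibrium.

(A, A) and (B, B)

(A, A): Rose gets 8 ≥ 4 from B, and Colin gets 10 ≥ 10 from B — Nash equilibrium.
(A, B): Rose prefers B (12 > 4) — not an equilibrium.
(B, A): Rose prefers A (8 > 4); Colin prefers B (10 > 5) — not an equilibrium.
(B, B): Rose gets 12 ≥ 4 from A, and Colin gets 10 ≥ 5 from A — Nash equilibrium.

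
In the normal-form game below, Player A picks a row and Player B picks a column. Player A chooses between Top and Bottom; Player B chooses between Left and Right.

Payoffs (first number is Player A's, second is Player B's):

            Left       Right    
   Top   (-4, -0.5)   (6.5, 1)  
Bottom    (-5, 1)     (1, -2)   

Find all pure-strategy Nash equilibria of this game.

(Top, Left): Player B prefers Right (1 > -0.5) — not an equilibrium.
(Top, Right): Player A gets 6.5 ≥ 1 from Bottom, and Player B gets 1 ≥ -0.5 from Left — Nash equilibrium.
(Bottom, Left): Player A prefers Top (-4 > -5) — not an equilibrium.
(Bottom, Right): Player A prefers Top (6.5 > 1); Player B prefers Left (1 > -2) — not an equilibrium.

(Top, Right)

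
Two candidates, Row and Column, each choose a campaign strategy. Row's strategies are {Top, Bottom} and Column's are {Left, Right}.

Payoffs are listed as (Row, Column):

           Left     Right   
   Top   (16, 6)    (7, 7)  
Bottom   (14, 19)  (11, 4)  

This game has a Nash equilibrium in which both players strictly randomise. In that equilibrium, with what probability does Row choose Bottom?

1/16

Let x be the probability that Row plays Top. In a completely mixed equilibrium, Column must be indifferent between Left and Right.
Column's expected payoff from Left is 6x + 19(1−x); from Right it is 7x + 4(1−x).
Setting these equal: −13x + 19 = 3x + 4, so x = 15/16.
Therefore Row plays Bottom with probability 1 − 15/16 = 1/16.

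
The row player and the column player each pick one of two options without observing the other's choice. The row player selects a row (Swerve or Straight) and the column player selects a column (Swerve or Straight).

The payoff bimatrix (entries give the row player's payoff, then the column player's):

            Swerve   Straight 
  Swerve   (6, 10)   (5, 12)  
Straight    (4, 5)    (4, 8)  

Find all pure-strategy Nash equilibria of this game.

(Swerve, Swerve): the column player prefers Straight (12 > 10) — not an equilibrium.
(Swerve, Straight): the row player gets 5 ≥ 4 from Straight, and the column player gets 12 ≥ 10 from Swerve — Nash equilibrium.
(Straight, Swerve): the row player prefers Swerve (6 > 4); the column player prefers Straight (8 > 5) — not an equilibrium.
(Straight, Straight): the row player prefers Swerve (5 > 4) — not an equilibrium.

(Swerve, Straight)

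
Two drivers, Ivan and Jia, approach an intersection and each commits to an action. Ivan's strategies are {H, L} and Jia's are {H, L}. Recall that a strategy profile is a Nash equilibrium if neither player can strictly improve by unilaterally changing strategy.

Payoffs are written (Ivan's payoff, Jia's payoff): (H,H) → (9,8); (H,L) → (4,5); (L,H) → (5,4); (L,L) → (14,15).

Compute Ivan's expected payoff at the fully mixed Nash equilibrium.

53/7

First find q, the probability Jia plays H, from Ivan's indifference between H and L: 9q + 4(1−q) = 5q + 14(1−q), giving q = 5/7.
Since Ivan is indifferent in equilibrium, Ivan's expected payoff equals the payoff from either row against (5/7, 2/7). Using H: 9(5/7) + 4(2/7) = 53/7.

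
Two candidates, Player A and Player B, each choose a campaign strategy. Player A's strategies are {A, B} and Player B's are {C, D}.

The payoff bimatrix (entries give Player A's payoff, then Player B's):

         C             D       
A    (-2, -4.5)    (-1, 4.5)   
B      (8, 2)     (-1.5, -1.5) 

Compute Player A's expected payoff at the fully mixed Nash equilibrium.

-22/21

First find q, the probability Player B plays C, from Player A's indifference between A and B: −2q − (1−q) = 8q − 1.5(1−q), giving q = 1/21.
Since Player A is indifferent in equilibrium, Player A's expected payoff equals the payoff from either row against (1/21, 20/21). Using A: −2(1/21) − (20/21) = -22/21.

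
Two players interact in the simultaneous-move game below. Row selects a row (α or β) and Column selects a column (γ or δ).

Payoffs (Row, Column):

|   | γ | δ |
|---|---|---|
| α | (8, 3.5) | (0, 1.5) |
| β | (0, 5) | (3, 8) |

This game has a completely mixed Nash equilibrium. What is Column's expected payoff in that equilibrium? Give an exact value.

First find p, the probability Row plays α, from Column's indifference between γ and δ: 3.5p + 5(1−p) = 1.5p + 8(1−p), giving p = 3/5.
Since Column is indifferent in equilibrium, Column's expected payoff equals the payoff from either column against (3/5, 2/5). Using γ: 3.5(3/5) + 5(2/5) = 41/10.

41/10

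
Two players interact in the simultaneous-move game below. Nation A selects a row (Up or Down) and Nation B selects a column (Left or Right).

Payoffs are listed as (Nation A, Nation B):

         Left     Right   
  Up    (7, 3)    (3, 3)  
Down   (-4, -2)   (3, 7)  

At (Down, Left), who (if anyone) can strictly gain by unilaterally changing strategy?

Both

Nation A at (Down, Left) earns -4; deviating to Up yields 7 — a strict improvement.
Nation B earns -2; deviating to Right yields 7 — a strict improvement.
Both Nation A and Nation B have strictly profitable deviations.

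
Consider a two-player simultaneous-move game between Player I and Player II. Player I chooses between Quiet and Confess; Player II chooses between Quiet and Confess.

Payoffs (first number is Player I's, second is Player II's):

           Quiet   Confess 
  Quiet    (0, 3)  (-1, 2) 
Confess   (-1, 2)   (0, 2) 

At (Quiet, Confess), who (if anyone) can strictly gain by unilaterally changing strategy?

Both

Player I at (Quiet, Confess) earns -1; deviating to Confess yields 0 — a strict improvement.
Player II earns 2; deviating to Quiet yields 3 — a strict improvement.
Both Player I and Player II have strictly profitable deviations.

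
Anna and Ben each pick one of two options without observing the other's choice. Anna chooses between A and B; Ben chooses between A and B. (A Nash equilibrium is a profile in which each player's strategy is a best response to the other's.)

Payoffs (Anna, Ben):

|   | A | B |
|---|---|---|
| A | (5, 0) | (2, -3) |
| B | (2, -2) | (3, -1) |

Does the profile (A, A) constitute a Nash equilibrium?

Yes

At (A, A), Anna earns 5; switching to B would give 2, so Anna has no profitable deviation.
Ben earns 0; switching to B would give -3, so Ben has no profitable deviation.
Neither player can gain by a unilateral deviation, so this profile is a Nash equilibrium.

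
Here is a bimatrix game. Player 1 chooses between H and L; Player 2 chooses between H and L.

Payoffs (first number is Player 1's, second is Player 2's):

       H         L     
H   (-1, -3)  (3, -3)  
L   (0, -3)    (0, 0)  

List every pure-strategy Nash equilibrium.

(H, H): Player 1 prefers L (0 > -1) — not an equilibrium.
(H, L): Player 1 gets 3 ≥ 0 from L, and Player 2 gets -3 ≥ -3 from H — Nash equilibrium.
(L, H): Player 2 prefers L (0 > -3) — not an equilibrium.
(L, L): Player 1 prefers H (3 > 0) — not an equilibrium.

(H, L)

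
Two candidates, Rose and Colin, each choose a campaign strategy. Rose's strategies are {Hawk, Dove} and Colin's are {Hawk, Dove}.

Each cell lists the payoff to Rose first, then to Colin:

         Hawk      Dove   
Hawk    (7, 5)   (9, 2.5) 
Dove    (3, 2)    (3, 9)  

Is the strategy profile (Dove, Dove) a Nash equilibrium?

At (Dove, Dove), Rose earns 3; switching to Hawk would give 9, so Rose would deviate.
Colin earns 9; switching to Hawk would give 2, so Colin has no profitable deviation.
Since at least one player can profitably deviate, this is not a Nash equilibrium.

No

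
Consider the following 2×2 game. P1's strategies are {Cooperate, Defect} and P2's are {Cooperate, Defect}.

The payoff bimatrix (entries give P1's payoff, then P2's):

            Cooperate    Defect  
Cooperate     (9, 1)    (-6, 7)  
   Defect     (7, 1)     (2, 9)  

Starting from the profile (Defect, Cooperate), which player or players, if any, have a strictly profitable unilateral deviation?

Both

P1 at (Defect, Cooperate) earns 7; deviating to Cooperate yields 9 — a strict improvement.
P2 earns 1; deviating to Defect yields 9 — a strict improvement.
Both P1 and P2 have strictly profitable deviations.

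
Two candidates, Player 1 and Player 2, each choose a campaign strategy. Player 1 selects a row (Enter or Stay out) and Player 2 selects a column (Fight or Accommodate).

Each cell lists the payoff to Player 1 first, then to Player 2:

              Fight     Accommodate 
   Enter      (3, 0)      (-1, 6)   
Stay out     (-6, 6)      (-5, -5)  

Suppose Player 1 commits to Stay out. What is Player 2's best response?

Fight

Against Stay out, Player 2 earns 6 from Fight and -5 from Accommodate.
So Fight is the best response.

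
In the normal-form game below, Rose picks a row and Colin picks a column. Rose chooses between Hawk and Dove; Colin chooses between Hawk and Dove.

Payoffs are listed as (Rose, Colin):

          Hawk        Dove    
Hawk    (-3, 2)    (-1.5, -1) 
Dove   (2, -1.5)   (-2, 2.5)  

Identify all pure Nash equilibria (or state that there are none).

none

(Hawk, Hawk): Rose prefers Dove (2 > -3) — not an equilibrium.
(Hawk, Dove): Colin prefers Hawk (2 > -1) — not an equilibrium.
(Dove, Hawk): Colin prefers Dove (2.5 > -1.5) — not an equilibrium.
(Dove, Dove): Rose prefers Hawk (-1.5 > -2) — not an equilibrium.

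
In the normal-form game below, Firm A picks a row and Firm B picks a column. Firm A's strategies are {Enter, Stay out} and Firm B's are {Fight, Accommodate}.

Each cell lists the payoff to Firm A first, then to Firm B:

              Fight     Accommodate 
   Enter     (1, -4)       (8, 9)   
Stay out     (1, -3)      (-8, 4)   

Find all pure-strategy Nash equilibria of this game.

(Enter, Accommodate)

(Enter, Fight): Firm B prefers Accommodate (9 > -4) — not an equilibrium.
(Enter, Accommodate): Firm A gets 8 ≥ -8 from Stay out, and Firm B gets 9 ≥ -4 from Fight — Nash equilibrium.
(Stay out, Fight): Firm B prefers Accommodate (4 > -3) — not an equilibrium.
(Stay out, Accommodate): Firm A prefers Enter (8 > -8) — not an equilibrium.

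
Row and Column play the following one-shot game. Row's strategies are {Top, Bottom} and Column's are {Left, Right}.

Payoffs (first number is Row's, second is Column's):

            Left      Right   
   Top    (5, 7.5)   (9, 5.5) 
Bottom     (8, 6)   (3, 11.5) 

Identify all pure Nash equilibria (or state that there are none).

(Top, Left): Row prefers Bottom (8 > 5) — not an equilibrium.
(Top, Right): Column prefers Left (7.5 > 5.5) — not an equilibrium.
(Bottom, Left): Column prefers Right (11.5 > 6) — not an equilibrium.
(Bottom, Right): Row prefers Top (9 > 3) — not an equilibrium.

none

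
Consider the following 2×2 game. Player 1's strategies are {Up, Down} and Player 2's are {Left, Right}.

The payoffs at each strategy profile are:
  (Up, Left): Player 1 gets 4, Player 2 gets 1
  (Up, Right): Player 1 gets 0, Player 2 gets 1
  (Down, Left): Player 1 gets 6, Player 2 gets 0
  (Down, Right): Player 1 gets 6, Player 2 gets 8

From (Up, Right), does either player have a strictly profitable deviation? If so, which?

Player 1

Player 1 at (Up, Right) earns 0; deviating to Down yields 6 — a strict improvement.
Player 2 earns 1; deviating to Left yields 1 — not better.
Only Player 1 has a strictly profitable deviation.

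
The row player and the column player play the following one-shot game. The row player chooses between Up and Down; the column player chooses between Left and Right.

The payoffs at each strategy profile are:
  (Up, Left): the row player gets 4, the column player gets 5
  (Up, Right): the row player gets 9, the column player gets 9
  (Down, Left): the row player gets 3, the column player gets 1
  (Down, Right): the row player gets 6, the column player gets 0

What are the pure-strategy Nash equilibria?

(Up, Right)

(Up, Left): the column player prefers Right (9 > 5) — not an equilibrium.
(Up, Right): the row player gets 9 ≥ 6 from Down, and the column player gets 9 ≥ 5 from Left — Nash equilibrium.
(Down, Left): the row player prefers Up (4 > 3) — not an equilibrium.
(Down, Right): the row player prefers Up (9 > 6); the column player prefers Left (1 > 0) — not an equilibrium.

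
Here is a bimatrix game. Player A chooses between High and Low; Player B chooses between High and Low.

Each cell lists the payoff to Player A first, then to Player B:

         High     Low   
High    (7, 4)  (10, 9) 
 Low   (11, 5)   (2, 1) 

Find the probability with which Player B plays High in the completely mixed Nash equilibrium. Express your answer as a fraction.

Let q be the probability that Player B plays High. In a completely mixed equilibrium, Player A must be indifferent between High and Low.
Player A's expected payoff from High is 7q + 10(1−q); from Low it is 11q + 2(1−q).
Setting these equal: −3q + 10 = 9q + 2, so q = 2/3.

2/3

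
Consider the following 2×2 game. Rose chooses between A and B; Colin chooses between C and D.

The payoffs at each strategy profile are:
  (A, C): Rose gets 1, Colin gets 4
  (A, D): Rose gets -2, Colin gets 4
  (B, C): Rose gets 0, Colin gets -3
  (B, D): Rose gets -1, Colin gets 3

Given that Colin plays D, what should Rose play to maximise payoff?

B

Against D, Rose earns -2 from A and -1 from B.
So B is the best response.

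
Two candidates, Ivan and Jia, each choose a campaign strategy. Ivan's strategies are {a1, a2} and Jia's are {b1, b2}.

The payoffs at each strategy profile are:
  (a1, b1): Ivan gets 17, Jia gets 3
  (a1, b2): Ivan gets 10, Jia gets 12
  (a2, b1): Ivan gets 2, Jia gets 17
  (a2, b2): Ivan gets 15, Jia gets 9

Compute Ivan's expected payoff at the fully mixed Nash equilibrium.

47/4

First find q, the probability Jia plays b1, from Ivan's indifference between a1 and a2: 17q + 10(1−q) = 2q + 15(1−q), giving q = 1/4.
Since Ivan is indifferent in equilibrium, Ivan's expected payoff equals the payoff from either row against (1/4, 3/4). Using a1: 17(1/4) + 10(3/4) = 47/4.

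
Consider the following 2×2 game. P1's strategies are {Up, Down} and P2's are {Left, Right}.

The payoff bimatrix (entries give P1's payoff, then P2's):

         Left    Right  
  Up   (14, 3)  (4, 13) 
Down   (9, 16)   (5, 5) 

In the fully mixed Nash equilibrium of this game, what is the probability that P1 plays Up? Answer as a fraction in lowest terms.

Let p be the probability that P1 plays Up. In a completely mixed equilibrium, P2 must be indifferent between Left and Right.
P2's expected payoff from Left is 3p + 16(1−p); from Right it is 13p + 5(1−p).
Setting these equal: −13p + 16 = 8p + 5, so p = 11/21.

11/21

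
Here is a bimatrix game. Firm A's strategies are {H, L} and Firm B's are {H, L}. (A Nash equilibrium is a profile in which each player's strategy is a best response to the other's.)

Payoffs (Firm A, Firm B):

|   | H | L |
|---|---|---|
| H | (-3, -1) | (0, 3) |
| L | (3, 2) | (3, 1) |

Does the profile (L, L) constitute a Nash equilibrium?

At (L, L), Firm A earns 3; switching to H would give 0, so Firm A has no profitable deviation.
Firm B earns 1; switching to H would give 2, so Firm B would deviate.
Since at least one player can profitably deviate, this is not a Nash equilibrium.

No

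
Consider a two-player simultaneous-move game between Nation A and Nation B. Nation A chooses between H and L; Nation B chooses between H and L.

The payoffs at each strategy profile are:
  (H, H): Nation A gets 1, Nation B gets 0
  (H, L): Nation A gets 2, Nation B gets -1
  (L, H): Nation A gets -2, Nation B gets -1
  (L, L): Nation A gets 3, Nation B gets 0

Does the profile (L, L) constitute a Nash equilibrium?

Yes

At (L, L), Nation A earns 3; switching to H would give 2, so Nation A has no profitable deviation.
Nation B earns 0; switching to H would give -1, so Nation B has no profitable deviation.
Neither player can gain by a unilateral deviation, so this profile is a Nash equilibrium.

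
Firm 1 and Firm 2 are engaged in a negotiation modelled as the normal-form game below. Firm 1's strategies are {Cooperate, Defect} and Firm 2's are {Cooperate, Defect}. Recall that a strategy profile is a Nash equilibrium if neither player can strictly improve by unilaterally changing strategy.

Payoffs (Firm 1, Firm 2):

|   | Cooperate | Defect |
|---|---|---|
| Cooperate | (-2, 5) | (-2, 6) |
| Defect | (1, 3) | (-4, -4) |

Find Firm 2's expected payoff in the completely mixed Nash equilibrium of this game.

19/4

First find x, the probability Firm 1 plays Cooperate, from Firm 2's indifference between Cooperate and Defect: 5x + 3(1−x) = 6x − 4(1−x), giving x = 7/8.
Since Firm 2 is indifferent in equilibrium, Firm 2's expected payoff equals the payoff from either column against (7/8, 1/8). Using Cooperate: 5(7/8) + 3(1/8) = 19/4.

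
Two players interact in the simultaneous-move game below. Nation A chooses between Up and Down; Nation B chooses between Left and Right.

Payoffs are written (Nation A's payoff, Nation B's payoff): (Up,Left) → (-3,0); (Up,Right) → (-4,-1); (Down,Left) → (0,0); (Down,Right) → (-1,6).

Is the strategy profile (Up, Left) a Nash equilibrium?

No

At (Up, Left), Nation A earns -3; switching to Down would give 0, so Nation A would deviate.
Nation B earns 0; switching to Right would give -1, so Nation B has no profitable deviation.
Since at least one player can profitably deviate, this is not a Nash equilibrium.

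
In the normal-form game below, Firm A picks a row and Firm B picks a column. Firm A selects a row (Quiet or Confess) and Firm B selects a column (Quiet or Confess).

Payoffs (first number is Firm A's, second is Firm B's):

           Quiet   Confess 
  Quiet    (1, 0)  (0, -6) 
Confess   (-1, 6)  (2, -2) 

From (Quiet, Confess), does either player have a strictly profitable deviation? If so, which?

Both

Firm A at (Quiet, Confess) earns 0; deviating to Confess yields 2 — a strict improvement.
Firm B earns -6; deviating to Quiet yields 0 — a strict improvement.
Both Firm A and Firm B have strictly profitable deviations.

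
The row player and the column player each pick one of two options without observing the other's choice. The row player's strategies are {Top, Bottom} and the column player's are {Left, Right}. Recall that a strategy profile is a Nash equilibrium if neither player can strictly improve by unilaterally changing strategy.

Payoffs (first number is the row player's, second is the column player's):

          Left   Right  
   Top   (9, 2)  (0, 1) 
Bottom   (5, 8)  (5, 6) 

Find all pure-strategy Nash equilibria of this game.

(Top, Left)

(Top, Left): the row player gets 9 ≥ 5 from Bottom, and the column player gets 2 ≥ 1 from Right — Nash equilibrium.
(Top, Right): the row player prefers Bottom (5 > 0); the column player prefers Left (2 > 1) — not an equilibrium.
(Bottom, Left): the row player prefers Top (9 > 5) — not an equilibrium.
(Bottom, Right): the column player prefers Left (8 > 6) — not an equilibrium.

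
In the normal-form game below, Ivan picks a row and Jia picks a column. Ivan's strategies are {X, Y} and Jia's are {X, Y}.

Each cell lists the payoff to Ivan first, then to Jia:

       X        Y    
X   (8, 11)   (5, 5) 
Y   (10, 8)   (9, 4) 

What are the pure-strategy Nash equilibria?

(Y, X)

(X, X): Ivan prefers Y (10 > 8) — not an equilibrium.
(X, Y): Ivan prefers Y (9 > 5); Jia prefers X (11 > 5) — not an equilibrium.
(Y, X): Ivan gets 10 ≥ 8 from X, and Jia gets 8 ≥ 4 from Y — Nash equilibrium.
(Y, Y): Jia prefers X (8 > 4) — not an equilibrium.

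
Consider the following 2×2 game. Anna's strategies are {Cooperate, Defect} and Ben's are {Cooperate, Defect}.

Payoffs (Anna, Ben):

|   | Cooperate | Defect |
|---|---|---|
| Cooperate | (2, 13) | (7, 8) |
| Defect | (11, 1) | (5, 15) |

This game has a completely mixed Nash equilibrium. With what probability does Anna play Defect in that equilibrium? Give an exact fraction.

5/19

Let p be the probability that Anna plays Cooperate. In a completely mixed equilibrium, Ben must be indifferent between Cooperate and Defect.
Ben's expected payoff from Cooperate is 13p + (1−p); from Defect it is 8p + 15(1−p).
Setting these equal: 12p + 1 = −7p + 15, so p = 14/19.
Therefore Anna plays Defect with probability 1 − 14/19 = 5/19.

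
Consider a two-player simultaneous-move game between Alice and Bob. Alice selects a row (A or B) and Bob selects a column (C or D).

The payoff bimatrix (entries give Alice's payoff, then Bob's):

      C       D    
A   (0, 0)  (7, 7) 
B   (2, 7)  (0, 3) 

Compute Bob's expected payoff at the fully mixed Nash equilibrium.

49/11

First find x, the probability Alice plays A, from Bob's indifference between C and D: 7(1−x) = 7x + 3(1−x), giving x = 4/11.
Since Bob is indifferent in equilibrium, Bob's expected payoff equals the payoff from either column against (4/11, 7/11). Using C: 7(7/11) = 49/11.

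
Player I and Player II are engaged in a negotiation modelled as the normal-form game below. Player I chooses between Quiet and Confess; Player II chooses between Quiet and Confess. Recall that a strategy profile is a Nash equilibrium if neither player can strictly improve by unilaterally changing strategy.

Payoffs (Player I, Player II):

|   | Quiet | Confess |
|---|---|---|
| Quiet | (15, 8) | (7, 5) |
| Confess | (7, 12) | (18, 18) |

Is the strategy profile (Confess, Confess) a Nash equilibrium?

Yes

At (Confess, Confess), Player I earns 18; switching to Quiet would give 7, so Player I has no profitable deviation.
Player II earns 18; switching to Quiet would give 12, so Player II has no profitable deviation.
Neither player can gain by a unilateral deviation, so this profile is a Nash equilibrium.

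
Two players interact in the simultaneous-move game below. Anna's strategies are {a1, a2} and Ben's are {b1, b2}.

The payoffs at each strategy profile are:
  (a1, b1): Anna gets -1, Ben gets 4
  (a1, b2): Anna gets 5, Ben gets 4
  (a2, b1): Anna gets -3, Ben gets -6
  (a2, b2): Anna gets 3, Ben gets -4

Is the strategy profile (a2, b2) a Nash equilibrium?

At (a2, b2), Anna earns 3; switching to a1 would give 5, so Anna would deviate.
Ben earns -4; switching to b1 would give -6, so Ben has no profitable deviation.
Since at least one player can profitably deviate, this is not a Nash equilibrium.

No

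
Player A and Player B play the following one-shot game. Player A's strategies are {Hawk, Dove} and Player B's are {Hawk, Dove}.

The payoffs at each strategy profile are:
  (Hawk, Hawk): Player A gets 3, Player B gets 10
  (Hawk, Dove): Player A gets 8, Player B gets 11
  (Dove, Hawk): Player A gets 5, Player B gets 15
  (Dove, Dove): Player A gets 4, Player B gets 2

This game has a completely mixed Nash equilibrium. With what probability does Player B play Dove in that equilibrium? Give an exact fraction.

1/3

Let c be the probability that Player B plays Hawk. In a completely mixed equilibrium, Player A must be indifferent between Hawk and Dove.
Player A's expected payoff from Hawk is 3c + 8(1−c); from Dove it is 5c + 4(1−c).
Setting these equal: −5c + 8 = c + 4, so c = 2/3.
Therefore Player B plays Dove with probability 1 − 2/3 = 1/3.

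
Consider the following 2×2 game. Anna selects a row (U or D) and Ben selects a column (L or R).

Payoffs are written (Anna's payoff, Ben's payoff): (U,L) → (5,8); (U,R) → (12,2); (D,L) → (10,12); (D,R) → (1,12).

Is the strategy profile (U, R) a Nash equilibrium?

No

At (U, R), Anna earns 12; switching to D would give 1, so Anna has no profitable deviation.
Ben earns 2; switching to L would give 8, so Ben would deviate.
Since at least one player can profitably deviate, this is not a Nash equilibrium.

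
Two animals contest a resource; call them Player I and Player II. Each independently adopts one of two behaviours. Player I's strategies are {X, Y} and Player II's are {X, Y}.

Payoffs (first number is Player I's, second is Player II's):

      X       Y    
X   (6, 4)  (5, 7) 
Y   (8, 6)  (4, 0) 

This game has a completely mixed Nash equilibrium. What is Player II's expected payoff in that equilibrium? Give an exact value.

First find p, the probability Player I plays X, from Player II's indifference between X and Y: 4p + 6(1−p) = 7p, giving p = 2/3.
Since Player II is indifferent in equilibrium, Player II's expected payoff equals the payoff from either column against (2/3, 1/3). Using X: 4(2/3) + 6(1/3) = 14/3.

14/3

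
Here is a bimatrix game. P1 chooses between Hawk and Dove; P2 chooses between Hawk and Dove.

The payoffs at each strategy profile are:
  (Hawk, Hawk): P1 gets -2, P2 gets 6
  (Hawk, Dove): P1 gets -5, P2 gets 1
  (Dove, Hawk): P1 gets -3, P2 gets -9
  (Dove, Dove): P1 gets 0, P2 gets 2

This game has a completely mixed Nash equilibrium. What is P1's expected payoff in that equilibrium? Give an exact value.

First find y, the probability P2 plays Hawk, from P1's indifference between Hawk and Dove: −2y − 5(1−y) = −3y, giving y = 5/6.
Since P1 is indifferent in equilibrium, P1's expected payoff equals the payoff from either row against (5/6, 1/6). Using Hawk: −2(5/6) − 5(1/6) = -5/2.

-5/2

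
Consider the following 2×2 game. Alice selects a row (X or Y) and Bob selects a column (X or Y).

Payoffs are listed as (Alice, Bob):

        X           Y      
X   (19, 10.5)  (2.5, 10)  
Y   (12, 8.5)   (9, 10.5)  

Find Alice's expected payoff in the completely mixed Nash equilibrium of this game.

First find y, the probability Bob plays X, from Alice's indifference between X and Y: 19y + 2.5(1−y) = 12y + 9(1−y), giving y = 13/27.
Since Alice is indifferent in equilibrium, Alice's expected payoff equals the payoff from either row against (13/27, 14/27). Using X: 19(13/27) + 2.5(14/27) = 94/9.

94/9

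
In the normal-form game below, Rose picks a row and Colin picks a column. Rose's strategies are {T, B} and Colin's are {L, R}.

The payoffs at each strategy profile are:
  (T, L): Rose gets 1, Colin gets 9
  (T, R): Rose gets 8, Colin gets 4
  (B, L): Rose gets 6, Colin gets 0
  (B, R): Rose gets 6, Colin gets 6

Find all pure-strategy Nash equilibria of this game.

(T, L): Rose prefers B (6 > 1) — not an equilibrium.
(T, R): Colin prefers L (9 > 4) — not an equilibrium.
(B, L): Colin prefers R (6 > 0) — not an equilibrium.
(B, R): Rose prefers T (8 > 6) — not an equilibrium.

none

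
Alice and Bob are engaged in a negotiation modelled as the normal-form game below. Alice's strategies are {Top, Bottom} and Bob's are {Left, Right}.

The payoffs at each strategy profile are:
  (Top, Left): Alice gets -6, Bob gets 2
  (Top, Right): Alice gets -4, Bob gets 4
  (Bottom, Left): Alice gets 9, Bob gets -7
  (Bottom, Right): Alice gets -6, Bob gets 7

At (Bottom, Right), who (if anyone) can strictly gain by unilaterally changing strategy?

Alice at (Bottom, Right) earns -6; deviating to Top yields -4 — a strict improvement.
Bob earns 7; deviating to Left yields -7 — not better.
Only Alice has a strictly profitable deviation.

Alice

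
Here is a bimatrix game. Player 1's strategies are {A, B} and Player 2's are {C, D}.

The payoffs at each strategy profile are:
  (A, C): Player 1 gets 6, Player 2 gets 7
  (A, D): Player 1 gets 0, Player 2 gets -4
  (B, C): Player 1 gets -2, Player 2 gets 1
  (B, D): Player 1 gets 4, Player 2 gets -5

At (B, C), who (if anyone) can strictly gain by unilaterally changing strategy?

Player 1

Player 1 at (B, C) earns -2; deviating to A yields 6 — a strict improvement.
Player 2 earns 1; deviating to D yields -5 — not better.
Only Player 1 has a strictly profitable deviation.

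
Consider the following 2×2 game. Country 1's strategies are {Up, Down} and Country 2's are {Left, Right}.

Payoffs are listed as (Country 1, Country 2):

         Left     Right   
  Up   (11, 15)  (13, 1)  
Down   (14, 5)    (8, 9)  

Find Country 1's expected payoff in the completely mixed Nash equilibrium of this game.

47/4

First find y, the probability Country 2 plays Left, from Country 1's indifference between Up and Down: 11y + 13(1−y) = 14y + 8(1−y), giving y = 5/8.
Since Country 1 is indifferent in equilibrium, Country 1's expected payoff equals the payoff from either row against (5/8, 3/8). Using Up: 11(5/8) + 13(3/8) = 47/4.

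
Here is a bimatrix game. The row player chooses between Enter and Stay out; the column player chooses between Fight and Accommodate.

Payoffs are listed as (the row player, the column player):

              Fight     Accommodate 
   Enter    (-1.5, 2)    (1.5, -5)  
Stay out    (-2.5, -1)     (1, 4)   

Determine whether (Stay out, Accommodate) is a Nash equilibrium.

No

At (Stay out, Accommodate), the row player earns 1; switching to Enter would give 1.5, so the row player would deviate.
The column player earns 4; switching to Fight would give -1, so the column player has no profitable deviation.
Since at least one player can profitably deviate, this is not a Nash equilibrium.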